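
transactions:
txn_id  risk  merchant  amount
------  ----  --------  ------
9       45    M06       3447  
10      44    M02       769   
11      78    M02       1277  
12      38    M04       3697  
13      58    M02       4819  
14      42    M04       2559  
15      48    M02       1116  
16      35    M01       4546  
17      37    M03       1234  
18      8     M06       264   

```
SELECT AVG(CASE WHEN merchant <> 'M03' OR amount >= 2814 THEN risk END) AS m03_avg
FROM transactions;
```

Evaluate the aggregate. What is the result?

txn_id=9: ✓ → 45
txn_id=10: ✓ → 44
txn_id=11: ✓ → 78
txn_id=12: ✓ → 38
txn_id=13: ✓ → 58
txn_id=14: ✓ → 42
txn_id=15: ✓ → 48
txn_id=16: ✓ → 35
txn_id=17: ✗
txn_id=18: ✓ → 8
m03_avg = (45 + 44 + 78 + 38 + 58 + 42 + 48 + 35 + 8) / 9 = 44

44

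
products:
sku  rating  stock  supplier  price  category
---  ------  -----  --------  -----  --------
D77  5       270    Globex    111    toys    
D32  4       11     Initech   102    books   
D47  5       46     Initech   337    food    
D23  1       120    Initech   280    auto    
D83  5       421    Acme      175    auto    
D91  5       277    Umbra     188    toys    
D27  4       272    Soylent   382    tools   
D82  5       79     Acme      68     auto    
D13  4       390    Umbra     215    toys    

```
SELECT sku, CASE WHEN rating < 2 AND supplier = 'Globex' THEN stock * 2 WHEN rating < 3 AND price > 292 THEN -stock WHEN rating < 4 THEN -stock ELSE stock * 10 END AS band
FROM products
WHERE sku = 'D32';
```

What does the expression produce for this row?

sku = D32: rating=4, stock=11, supplier=Initech, price=102, category=books.
rating < 2 AND supplier = 'Globex' → false
rating < 3 AND price > 292 → false
rating < 4 → false
No prior WHEN matched → ELSE → 110

110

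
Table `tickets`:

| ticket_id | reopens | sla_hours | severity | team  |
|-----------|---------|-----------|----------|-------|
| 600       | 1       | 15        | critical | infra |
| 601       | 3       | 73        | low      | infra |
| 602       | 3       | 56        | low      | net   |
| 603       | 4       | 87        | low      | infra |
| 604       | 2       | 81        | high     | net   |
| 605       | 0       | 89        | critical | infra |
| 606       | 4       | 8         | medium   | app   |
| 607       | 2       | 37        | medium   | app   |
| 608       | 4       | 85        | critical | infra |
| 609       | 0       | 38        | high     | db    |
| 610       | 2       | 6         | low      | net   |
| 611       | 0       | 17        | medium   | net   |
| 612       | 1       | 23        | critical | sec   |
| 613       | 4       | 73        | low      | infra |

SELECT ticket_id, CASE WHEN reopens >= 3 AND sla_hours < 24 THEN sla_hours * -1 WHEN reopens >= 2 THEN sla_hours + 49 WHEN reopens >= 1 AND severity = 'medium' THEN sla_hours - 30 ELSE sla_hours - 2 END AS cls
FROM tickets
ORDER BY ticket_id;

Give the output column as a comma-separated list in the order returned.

ticket_id=600: ELSE → 13
ticket_id=601: reopens >= 2 → 122
ticket_id=602: reopens >= 2 → 105
ticket_id=603: reopens >= 2 → 136
ticket_id=604: reopens >= 2 → 130
ticket_id=605: ELSE → 87
ticket_id=606: reopens >= 3 AND sla_hours < 24 → -8
ticket_id=607: reopens >= 2 → 86
ticket_id=608: reopens >= 2 → 134
ticket_id=609: ELSE → 36
ticket_id=610: reopens >= 2 → 55
ticket_id=611: ELSE → 15
ticket_id=612: ELSE → 21
ticket_id=613: reopens >= 2 → 122

13, 122, 105, 136, 130, 87, -8, 86, 134, 36, 55, 15, 21, 122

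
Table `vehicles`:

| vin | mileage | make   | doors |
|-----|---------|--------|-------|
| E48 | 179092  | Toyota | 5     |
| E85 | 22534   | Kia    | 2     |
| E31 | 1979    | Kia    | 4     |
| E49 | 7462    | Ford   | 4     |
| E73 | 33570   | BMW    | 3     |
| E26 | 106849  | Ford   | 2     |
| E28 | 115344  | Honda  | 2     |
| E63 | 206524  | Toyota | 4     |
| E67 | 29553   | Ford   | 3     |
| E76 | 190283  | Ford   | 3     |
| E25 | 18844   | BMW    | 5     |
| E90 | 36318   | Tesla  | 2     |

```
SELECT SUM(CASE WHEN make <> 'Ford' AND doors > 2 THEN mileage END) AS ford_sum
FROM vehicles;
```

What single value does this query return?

vin=E48: ✓ → 179092
vin=E85: ✗
vin=E31: ✓ → 1979
vin=E49: ✗
vin=E73: ✓ → 33570
vin=E26: ✗
vin=E28: ✗
vin=E63: ✓ → 206524
vin=E67: ✗
vin=E76: ✗
vin=E25: ✓ → 18844
vin=E90: ✗
ford_sum = 179092 + 1979 + 33570 + 206524 + 18844 = 440009

440009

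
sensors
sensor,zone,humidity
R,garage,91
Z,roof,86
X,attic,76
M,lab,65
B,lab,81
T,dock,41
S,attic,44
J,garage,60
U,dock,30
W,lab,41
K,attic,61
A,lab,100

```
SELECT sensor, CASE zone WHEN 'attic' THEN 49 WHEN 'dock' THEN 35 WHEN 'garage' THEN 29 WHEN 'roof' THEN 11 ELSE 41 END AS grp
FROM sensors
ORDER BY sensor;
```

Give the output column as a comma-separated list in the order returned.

41, 41, 29, 49, 41, 29, 49, 35, 35, 41, 49, 11

sensor=A: ELSE → 41
sensor=B: ELSE → 41
sensor=J: zone='garage' → 29
sensor=K: zone='attic' → 49
sensor=M: ELSE → 41
sensor=R: zone='garage' → 29
sensor=S: zone='attic' → 49
sensor=T: zone='dock' → 35
sensor=U: zone='dock' → 35
sensor=W: ELSE → 41
sensor=X: zone='attic' → 49
sensor=Z: zone='roof' → 11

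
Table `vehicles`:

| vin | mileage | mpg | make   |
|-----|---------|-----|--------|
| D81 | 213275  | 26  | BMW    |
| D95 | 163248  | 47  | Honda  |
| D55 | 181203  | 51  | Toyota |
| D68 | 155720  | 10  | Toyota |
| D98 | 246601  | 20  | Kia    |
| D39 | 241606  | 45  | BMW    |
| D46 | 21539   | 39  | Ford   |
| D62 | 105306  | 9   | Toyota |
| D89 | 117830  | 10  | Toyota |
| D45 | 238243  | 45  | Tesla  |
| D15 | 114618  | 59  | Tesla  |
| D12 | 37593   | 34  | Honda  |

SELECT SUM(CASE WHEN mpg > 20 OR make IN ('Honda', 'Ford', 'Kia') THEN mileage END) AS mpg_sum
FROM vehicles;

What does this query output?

1457926

vin=D81: ✓ → 213275
vin=D95: ✓ → 163248
vin=D55: ✓ → 181203
vin=D68: ✗
vin=D98: ✓ → 246601
vin=D39: ✓ → 241606
vin=D46: ✓ → 21539
vin=D62: ✗
vin=D89: ✗
vin=D45: ✓ → 238243
vin=D15: ✓ → 114618
vin=D12: ✓ → 37593
mpg_sum = 213275 + 163248 + 181203 + 246601 + 241606 + 21539 + 238243 + 114618 + 37593 = 1457926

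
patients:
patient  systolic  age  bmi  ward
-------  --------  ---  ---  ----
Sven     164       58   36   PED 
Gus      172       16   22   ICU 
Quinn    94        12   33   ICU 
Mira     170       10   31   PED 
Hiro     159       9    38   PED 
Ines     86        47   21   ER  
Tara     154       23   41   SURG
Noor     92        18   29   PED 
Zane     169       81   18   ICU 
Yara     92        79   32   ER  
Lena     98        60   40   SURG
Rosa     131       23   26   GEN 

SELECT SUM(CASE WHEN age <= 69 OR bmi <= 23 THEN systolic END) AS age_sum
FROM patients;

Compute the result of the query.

patient=Sven: ✓ → 164
patient=Gus: ✓ → 172
patient=Quinn: ✓ → 94
patient=Mira: ✓ → 170
patient=Hiro: ✓ → 159
patient=Ines: ✓ → 86
patient=Tara: ✓ → 154
patient=Noor: ✓ → 92
patient=Zane: ✓ → 169
patient=Yara: ✗
patient=Lena: ✓ → 98
patient=Rosa: ✓ → 131
age_sum = 164 + 172 + 94 + 170 + 159 + 86 + 154 + 92 + 169 + 98 + 131 = 1489

1489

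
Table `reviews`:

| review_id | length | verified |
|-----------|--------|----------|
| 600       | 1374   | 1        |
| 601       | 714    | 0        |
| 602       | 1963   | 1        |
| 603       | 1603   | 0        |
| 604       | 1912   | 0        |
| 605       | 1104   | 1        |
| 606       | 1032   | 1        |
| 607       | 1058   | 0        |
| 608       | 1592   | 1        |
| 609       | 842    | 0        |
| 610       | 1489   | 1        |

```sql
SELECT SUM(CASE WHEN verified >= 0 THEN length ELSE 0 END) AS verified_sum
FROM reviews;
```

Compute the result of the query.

14683

review_id=600: ✓ → 1374
review_id=601: ✓ → 714
review_id=602: ✓ → 1963
review_id=603: ✓ → 1603
review_id=604: ✓ → 1912
review_id=605: ✓ → 1104
review_id=606: ✓ → 1032
review_id=607: ✓ → 1058
review_id=608: ✓ → 1592
review_id=609: ✓ → 842
review_id=610: ✓ → 1489
verified_sum = 1374 + 714 + 1963 + 1603 + 1912 + 1104 + 1032 + 1058 + 1592 + 842 + 1489 = 14683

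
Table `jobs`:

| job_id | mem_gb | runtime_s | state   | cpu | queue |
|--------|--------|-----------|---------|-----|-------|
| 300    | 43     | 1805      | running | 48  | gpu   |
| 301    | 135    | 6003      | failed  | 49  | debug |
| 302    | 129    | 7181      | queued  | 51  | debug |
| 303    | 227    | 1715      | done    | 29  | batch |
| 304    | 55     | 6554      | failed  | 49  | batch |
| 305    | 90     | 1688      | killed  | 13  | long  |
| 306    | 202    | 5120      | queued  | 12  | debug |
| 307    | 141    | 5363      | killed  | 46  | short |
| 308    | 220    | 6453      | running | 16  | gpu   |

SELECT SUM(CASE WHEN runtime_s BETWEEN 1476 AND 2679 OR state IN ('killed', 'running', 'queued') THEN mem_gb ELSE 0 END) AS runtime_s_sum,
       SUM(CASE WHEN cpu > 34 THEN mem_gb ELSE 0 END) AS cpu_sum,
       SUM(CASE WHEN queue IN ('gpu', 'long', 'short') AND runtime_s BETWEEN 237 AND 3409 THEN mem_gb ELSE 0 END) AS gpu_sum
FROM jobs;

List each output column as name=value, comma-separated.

[runtime_s_sum: runtime_s BETWEEN 1476 AND 2679 OR state IN ('killed', 'running', 'queued')]
job_id=300: ✓ → 43
job_id=301: ✗
job_id=302: ✓ → 129
job_id=303: ✓ → 227
job_id=304: ✗
job_id=305: ✓ → 90
job_id=306: ✓ → 202
job_id=307: ✓ → 141
job_id=308: ✓ → 220
runtime_s_sum = 43 + 129 + 227 + 90 + 202 + 141 + 220 = 1052
—
[cpu_sum: cpu > 34]
job_id=300: ✓ → 43
job_id=301: ✓ → 135
job_id=302: ✓ → 129
job_id=303: ✗
job_id=304: ✓ → 55
job_id=305: ✗
job_id=306: ✗
job_id=307: ✓ → 141
job_id=308: ✗
cpu_sum = 43 + 135 + 129 + 55 + 141 = 503
—
[gpu_sum: queue IN ('gpu', 'long', 'short') AND runtime_s BETWEEN 237 AND 3409]
job_id=300: ✓ → 43
job_id=301: ✗
job_id=302: ✗
job_id=303: ✗
job_id=304: ✗
job_id=305: ✓ → 90
job_id=306: ✗
job_id=307: ✗
job_id=308: ✗
gpu_sum = 43 + 90 = 133

runtime_s_sum=1052, cpu_sum=503, gpu_sum=133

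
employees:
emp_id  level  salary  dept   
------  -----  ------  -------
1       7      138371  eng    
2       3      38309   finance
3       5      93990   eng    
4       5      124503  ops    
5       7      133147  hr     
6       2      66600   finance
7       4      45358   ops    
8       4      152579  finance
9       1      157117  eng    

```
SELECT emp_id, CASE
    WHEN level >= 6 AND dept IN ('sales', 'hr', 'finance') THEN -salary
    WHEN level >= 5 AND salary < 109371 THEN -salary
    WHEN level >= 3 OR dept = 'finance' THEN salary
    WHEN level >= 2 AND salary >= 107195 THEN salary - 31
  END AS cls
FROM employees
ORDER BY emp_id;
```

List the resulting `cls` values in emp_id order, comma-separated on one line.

138371, 38309, -93990, 124503, -133147, 66600, 45358, 152579, NULL

emp_id=1: level >= 3 OR dept = 'finance' → 138371
emp_id=2: level >= 3 OR dept = 'finance' → 38309
emp_id=3: level >= 5 AND salary < 109371 → -93990
emp_id=4: level >= 3 OR dept = 'finance' → 124503
emp_id=5: level >= 6 AND dept IN ('sales', 'hr', 'finance') → -133147
emp_id=6: level >= 3 OR dept = 'finance' → 66600
emp_id=7: level >= 3 OR dept = 'finance' → 45358
emp_id=8: level >= 3 OR dept = 'finance' → 152579
emp_id=9: (no match → NULL) → NULL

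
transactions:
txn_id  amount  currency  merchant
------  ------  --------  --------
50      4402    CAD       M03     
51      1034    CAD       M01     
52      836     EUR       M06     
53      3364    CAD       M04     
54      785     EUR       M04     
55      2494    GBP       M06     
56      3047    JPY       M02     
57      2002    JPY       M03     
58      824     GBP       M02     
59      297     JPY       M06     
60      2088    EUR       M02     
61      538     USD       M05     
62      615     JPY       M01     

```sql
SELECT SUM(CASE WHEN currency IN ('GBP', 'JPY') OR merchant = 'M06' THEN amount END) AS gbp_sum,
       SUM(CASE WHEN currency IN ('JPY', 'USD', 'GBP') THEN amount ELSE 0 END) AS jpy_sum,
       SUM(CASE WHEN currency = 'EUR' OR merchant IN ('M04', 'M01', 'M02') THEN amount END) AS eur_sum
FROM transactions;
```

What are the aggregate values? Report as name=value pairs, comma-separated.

[gbp_sum: currency IN ('GBP', 'JPY') OR merchant = 'M06']
txn_id=50: ✗
txn_id=51: ✗
txn_id=52: ✓ → 836
txn_id=53: ✗
txn_id=54: ✗
txn_id=55: ✓ → 2494
txn_id=56: ✓ → 3047
txn_id=57: ✓ → 2002
txn_id=58: ✓ → 824
txn_id=59: ✓ → 297
txn_id=60: ✗
txn_id=61: ✗
txn_id=62: ✓ → 615
gbp_sum = 836 + 2494 + 3047 + 2002 + 824 + 297 + 615 = 10115
—
[jpy_sum: currency IN ('JPY', 'USD', 'GBP')]
txn_id=50: ✗
txn_id=51: ✗
txn_id=52: ✗
txn_id=53: ✗
txn_id=54: ✗
txn_id=55: ✓ → 2494
txn_id=56: ✓ → 3047
txn_id=57: ✓ → 2002
txn_id=58: ✓ → 824
txn_id=59: ✓ → 297
txn_id=60: ✗
txn_id=61: ✓ → 538
txn_id=62: ✓ → 615
jpy_sum = 2494 + 3047 + 2002 + 824 + 297 + 538 + 615 = 9817
—
[eur_sum: currency = 'EUR' OR merchant IN ('M04', 'M01', 'M02')]
txn_id=50: ✗
txn_id=51: ✓ → 1034
txn_id=52: ✓ → 836
txn_id=53: ✓ → 3364
txn_id=54: ✓ → 785
txn_id=55: ✗
txn_id=56: ✓ → 3047
txn_id=57: ✗
txn_id=58: ✓ → 824
txn_id=59: ✗
txn_id=60: ✓ → 2088
txn_id=61: ✗
txn_id=62: ✓ → 615
eur_sum = 1034 + 836 + 3364 + 785 + 3047 + 824 + 2088 + 615 = 12593

gbp_sum=10115, jpy_sum=9817, eur_sum=12593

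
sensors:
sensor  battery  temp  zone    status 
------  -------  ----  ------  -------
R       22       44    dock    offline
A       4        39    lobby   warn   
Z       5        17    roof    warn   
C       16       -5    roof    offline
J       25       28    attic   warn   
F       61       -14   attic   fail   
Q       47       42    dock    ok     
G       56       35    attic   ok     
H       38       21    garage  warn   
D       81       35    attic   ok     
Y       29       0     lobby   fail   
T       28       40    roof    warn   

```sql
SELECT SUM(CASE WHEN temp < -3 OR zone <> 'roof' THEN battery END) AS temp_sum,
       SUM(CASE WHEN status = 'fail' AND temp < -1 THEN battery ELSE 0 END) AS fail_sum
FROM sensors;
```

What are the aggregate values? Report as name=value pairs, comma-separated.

[temp_sum: temp < -3 OR zone <> 'roof']
sensor=R: ✓ → 22
sensor=A: ✓ → 4
sensor=Z: ✗
sensor=C: ✓ → 16
sensor=J: ✓ → 25
sensor=F: ✓ → 61
sensor=Q: ✓ → 47
sensor=G: ✓ → 56
sensor=H: ✓ → 38
sensor=D: ✓ → 81
sensor=Y: ✓ → 29
sensor=T: ✗
temp_sum = 22 + 4 + 16 + 25 + 61 + 47 + 56 + 38 + 81 + 29 = 379
—
[fail_sum: status = 'fail' AND temp < -1]
sensor=R: ✗
sensor=A: ✗
sensor=Z: ✗
sensor=C: ✗
sensor=J: ✗
sensor=F: ✓ → 61
sensor=Q: ✗
sensor=G: ✗
sensor=H: ✗
sensor=D: ✗
sensor=Y: ✗
sensor=T: ✗
fail_sum = 61

temp_sum=379, fail_sum=61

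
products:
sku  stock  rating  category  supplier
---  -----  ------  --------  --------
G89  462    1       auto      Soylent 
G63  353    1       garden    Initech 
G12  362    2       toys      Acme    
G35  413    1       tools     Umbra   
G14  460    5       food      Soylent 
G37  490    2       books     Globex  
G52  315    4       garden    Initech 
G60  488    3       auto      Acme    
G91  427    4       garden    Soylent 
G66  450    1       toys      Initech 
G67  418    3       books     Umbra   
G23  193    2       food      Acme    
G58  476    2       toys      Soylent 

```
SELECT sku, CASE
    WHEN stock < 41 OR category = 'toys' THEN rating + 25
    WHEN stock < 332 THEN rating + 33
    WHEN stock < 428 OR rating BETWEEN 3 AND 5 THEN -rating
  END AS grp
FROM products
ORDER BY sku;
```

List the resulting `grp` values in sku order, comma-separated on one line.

27, -5, 35, -1, NULL, 37, 27, -3, -1, 26, -3, NULL, -4

sku=G12: stock < 41 OR category = 'toys' → 27
sku=G14: stock < 428 OR rating BETWEEN 3 AND 5 → -5
sku=G23: stock < 332 → 35
sku=G35: stock < 428 OR rating BETWEEN 3 AND 5 → -1
sku=G37: (no match → NULL) → NULL
sku=G52: stock < 332 → 37
sku=G58: stock < 41 OR category = 'toys' → 27
sku=G60: stock < 428 OR rating BETWEEN 3 AND 5 → -3
sku=G63: stock < 428 OR rating BETWEEN 3 AND 5 → -1
sku=G66: stock < 41 OR category = 'toys' → 26
sku=G67: stock < 428 OR rating BETWEEN 3 AND 5 → -3
sku=G89: (no match → NULL) → NULL
sku=G91: stock < 428 OR rating BETWEEN 3 AND 5 → -4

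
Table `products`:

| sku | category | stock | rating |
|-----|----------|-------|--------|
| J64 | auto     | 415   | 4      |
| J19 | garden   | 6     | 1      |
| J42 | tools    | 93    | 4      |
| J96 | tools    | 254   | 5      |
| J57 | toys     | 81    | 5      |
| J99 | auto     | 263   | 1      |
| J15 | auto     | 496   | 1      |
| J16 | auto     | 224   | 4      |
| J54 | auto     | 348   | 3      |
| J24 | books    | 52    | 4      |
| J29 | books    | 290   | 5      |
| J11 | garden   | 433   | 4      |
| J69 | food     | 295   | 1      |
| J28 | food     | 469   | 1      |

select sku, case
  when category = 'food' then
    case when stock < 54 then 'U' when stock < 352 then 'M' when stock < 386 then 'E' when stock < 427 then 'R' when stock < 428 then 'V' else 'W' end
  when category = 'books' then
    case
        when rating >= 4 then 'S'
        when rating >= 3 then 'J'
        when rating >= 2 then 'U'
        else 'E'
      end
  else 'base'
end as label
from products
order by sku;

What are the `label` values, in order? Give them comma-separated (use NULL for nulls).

base, base, base, base, S, W, S, base, base, base, base, M, base, base

sku=J11: category='garden' → outer ELSE → base
sku=J15: category='auto' → outer ELSE → base
sku=J16: category='auto' → outer ELSE → base
sku=J19: category='garden' → outer ELSE → base
sku=J24: category='books' → inner[rating >= 4] → S
sku=J28: category='food' → inner[ELSE] → W
sku=J29: category='books' → inner[rating >= 4] → S
sku=J42: category='tools' → outer ELSE → base
sku=J54: category='auto' → outer ELSE → base
sku=J57: category='toys' → outer ELSE → base
sku=J64: category='auto' → outer ELSE → base
sku=J69: category='food' → inner[stock < 352] → M
sku=J96: category='tools' → outer ELSE → base
sku=J99: category='auto' → outer ELSE → base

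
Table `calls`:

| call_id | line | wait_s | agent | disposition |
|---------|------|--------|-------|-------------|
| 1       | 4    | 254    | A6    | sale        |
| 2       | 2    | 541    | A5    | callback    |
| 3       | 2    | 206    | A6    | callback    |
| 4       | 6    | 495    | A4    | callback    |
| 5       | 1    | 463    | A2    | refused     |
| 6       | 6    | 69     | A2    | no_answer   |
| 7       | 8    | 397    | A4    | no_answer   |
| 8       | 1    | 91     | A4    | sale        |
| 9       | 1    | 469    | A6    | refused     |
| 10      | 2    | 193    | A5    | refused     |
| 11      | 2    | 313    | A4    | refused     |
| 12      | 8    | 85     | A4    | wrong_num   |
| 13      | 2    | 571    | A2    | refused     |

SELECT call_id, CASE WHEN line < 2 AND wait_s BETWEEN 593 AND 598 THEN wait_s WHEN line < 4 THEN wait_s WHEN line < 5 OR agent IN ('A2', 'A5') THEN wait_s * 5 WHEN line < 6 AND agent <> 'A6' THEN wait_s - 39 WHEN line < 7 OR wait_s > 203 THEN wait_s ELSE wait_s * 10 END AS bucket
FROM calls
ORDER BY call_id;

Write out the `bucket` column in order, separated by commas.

call_id=1: line < 5 OR agent IN ('A2', 'A5') → 1270
call_id=2: line < 4 → 541
call_id=3: line < 4 → 206
call_id=4: line < 7 OR wait_s > 203 → 495
call_id=5: line < 4 → 463
call_id=6: line < 5 OR agent IN ('A2', 'A5') → 345
call_id=7: line < 7 OR wait_s > 203 → 397
call_id=8: line < 4 → 91
call_id=9: line < 4 → 469
call_id=10: line < 4 → 193
call_id=11: line < 4 → 313
call_id=12: ELSE → 850
call_id=13: line < 4 → 571

1270, 541, 206, 495, 463, 345, 397, 91, 469, 193, 313, 850, 571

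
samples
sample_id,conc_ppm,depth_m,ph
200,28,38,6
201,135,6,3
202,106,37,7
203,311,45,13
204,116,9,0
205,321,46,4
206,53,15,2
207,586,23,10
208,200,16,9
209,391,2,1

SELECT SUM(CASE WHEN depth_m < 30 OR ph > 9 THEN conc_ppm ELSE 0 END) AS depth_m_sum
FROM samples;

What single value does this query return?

sample_id=200: ✗
sample_id=201: ✓ → 135
sample_id=202: ✗
sample_id=203: ✓ → 311
sample_id=204: ✓ → 116
sample_id=205: ✗
sample_id=206: ✓ → 53
sample_id=207: ✓ → 586
sample_id=208: ✓ → 200
sample_id=209: ✓ → 391
depth_m_sum = 135 + 311 + 116 + 53 + 586 + 200 + 391 = 1792

1792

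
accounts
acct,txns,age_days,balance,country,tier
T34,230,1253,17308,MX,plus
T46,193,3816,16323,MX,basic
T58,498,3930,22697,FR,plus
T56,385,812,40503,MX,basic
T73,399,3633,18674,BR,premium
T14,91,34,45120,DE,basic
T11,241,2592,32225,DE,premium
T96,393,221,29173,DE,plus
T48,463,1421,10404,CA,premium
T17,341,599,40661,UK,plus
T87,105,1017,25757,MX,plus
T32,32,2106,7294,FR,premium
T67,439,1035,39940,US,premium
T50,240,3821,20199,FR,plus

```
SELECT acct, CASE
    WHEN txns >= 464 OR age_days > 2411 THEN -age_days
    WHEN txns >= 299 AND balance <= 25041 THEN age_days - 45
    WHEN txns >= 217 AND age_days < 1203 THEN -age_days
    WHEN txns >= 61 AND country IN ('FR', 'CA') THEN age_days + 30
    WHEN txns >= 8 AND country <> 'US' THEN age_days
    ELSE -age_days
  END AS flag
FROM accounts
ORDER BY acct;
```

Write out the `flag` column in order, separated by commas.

acct=T11: txns >= 464 OR age_days > 2411 → -2592
acct=T14: txns >= 8 AND country <> 'US' → 34
acct=T17: txns >= 217 AND age_days < 1203 → -599
acct=T32: txns >= 8 AND country <> 'US' → 2106
acct=T34: txns >= 8 AND country <> 'US' → 1253
acct=T46: txns >= 464 OR age_days > 2411 → -3816
acct=T48: txns >= 299 AND balance <= 25041 → 1376
acct=T50: txns >= 464 OR age_days > 2411 → -3821
acct=T56: txns >= 217 AND age_days < 1203 → -812
acct=T58: txns >= 464 OR age_days > 2411 → -3930
acct=T67: txns >= 217 AND age_days < 1203 → -1035
acct=T73: txns >= 464 OR age_days > 2411 → -3633
acct=T87: txns >= 8 AND country <> 'US' → 1017
acct=T96: txns >= 217 AND age_days < 1203 → -221

-2592, 34, -599, 2106, 1253, -3816, 1376, -3821, -812, -3930, -1035, -3633, 1017, -221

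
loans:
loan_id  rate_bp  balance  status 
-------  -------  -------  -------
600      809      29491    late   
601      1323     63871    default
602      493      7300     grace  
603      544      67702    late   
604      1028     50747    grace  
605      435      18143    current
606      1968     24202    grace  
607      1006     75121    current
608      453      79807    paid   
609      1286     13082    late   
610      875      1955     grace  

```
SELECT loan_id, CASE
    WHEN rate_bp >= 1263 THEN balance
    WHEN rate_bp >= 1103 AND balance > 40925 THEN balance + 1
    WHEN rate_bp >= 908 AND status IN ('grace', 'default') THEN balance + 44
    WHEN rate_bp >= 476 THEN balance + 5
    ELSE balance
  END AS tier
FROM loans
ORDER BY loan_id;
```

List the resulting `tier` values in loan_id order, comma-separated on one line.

loan_id=600: rate_bp >= 476 → 29496
loan_id=601: rate_bp >= 1263 → 63871
loan_id=602: rate_bp >= 476 → 7305
loan_id=603: rate_bp >= 476 → 67707
loan_id=604: rate_bp >= 908 AND status IN ('grace', 'default') → 50791
loan_id=605: ELSE → 18143
loan_id=606: rate_bp >= 1263 → 24202
loan_id=607: rate_bp >= 476 → 75126
loan_id=608: ELSE → 79807
loan_id=609: rate_bp >= 1263 → 13082
loan_id=610: rate_bp >= 476 → 1960

29496, 63871, 7305, 67707, 50791, 18143, 24202, 75126, 79807, 13082, 1960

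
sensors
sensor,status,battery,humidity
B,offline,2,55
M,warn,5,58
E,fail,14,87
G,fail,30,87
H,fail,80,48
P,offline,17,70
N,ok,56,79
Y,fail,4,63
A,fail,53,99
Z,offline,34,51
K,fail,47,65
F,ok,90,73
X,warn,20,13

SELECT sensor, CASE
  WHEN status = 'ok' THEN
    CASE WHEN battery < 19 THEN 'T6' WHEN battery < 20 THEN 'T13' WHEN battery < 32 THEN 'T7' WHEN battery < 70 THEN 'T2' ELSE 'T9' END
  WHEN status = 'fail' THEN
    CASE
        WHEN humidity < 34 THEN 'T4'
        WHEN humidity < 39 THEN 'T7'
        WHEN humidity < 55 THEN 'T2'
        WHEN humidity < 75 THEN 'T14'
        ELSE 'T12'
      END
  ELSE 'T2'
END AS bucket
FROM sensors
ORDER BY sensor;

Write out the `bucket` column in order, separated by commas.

T12, T2, T12, T9, T12, T2, T14, T2, T2, T2, T2, T14, T2

sensor=A: status='fail' → inner[ELSE] → T12
sensor=B: status='offline' → outer ELSE → T2
sensor=E: status='fail' → inner[ELSE] → T12
sensor=F: status='ok' → inner[ELSE] → T9
sensor=G: status='fail' → inner[ELSE] → T12
sensor=H: status='fail' → inner[humidity < 55] → T2
sensor=K: status='fail' → inner[humidity < 75] → T14
sensor=M: status='warn' → outer ELSE → T2
sensor=N: status='ok' → inner[battery < 70] → T2
sensor=P: status='offline' → outer ELSE → T2
sensor=X: status='warn' → outer ELSE → T2
sensor=Y: status='fail' → inner[humidity < 75] → T14
sensor=Z: status='offline' → outer ELSE → T2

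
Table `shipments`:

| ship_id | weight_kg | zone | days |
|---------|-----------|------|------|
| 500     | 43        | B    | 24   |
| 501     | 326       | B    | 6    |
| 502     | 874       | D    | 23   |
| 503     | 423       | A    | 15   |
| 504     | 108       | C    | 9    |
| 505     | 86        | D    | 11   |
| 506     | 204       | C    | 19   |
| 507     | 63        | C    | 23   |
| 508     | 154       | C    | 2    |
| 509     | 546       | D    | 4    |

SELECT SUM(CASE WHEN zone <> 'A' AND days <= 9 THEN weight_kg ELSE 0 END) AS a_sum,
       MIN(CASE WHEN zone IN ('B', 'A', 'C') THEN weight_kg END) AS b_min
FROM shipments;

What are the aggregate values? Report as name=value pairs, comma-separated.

a_sum=1134, b_min=43

[a_sum: zone <> 'A' AND days <= 9]
ship_id=500: ✗
ship_id=501: ✓ → 326
ship_id=502: ✗
ship_id=503: ✗
ship_id=504: ✓ → 108
ship_id=505: ✗
ship_id=506: ✗
ship_id=507: ✗
ship_id=508: ✓ → 154
ship_id=509: ✓ → 546
a_sum = 326 + 108 + 154 + 546 = 1134
—
[b_min: zone IN ('B', 'A', 'C')]
ship_id=500: ✓ → 43
ship_id=501: ✓ → 326
ship_id=502: ✗
ship_id=503: ✓ → 423
ship_id=504: ✓ → 108
ship_id=505: ✗
ship_id=506: ✓ → 204
ship_id=507: ✓ → 63
ship_id=508: ✓ → 154
ship_id=509: ✗
b_min = MIN(43, 326, 423, 108, 204, 63, 154) = 43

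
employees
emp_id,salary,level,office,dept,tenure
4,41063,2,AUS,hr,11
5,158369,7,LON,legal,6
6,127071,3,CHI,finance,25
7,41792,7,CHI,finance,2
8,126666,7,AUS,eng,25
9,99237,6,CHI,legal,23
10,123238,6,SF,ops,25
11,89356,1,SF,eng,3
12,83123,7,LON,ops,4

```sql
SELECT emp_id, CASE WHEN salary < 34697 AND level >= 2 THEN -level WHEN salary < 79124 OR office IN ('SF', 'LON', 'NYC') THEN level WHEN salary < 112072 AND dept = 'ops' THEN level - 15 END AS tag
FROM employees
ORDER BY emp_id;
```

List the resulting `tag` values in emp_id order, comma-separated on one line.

emp_id=4: salary < 79124 OR office IN ('SF', 'LON', 'NYC') → 2
emp_id=5: salary < 79124 OR office IN ('SF', 'LON', 'NYC') → 7
emp_id=6: (no match → NULL) → NULL
emp_id=7: salary < 79124 OR office IN ('SF', 'LON', 'NYC') → 7
emp_id=8: (no match → NULL) → NULL
emp_id=9: (no match → NULL) → NULL
emp_id=10: salary < 79124 OR office IN ('SF', 'LON', 'NYC') → 6
emp_id=11: salary < 79124 OR office IN ('SF', 'LON', 'NYC') → 1
emp_id=12: salary < 79124 OR office IN ('SF', 'LON', 'NYC') → 7

2, 7, NULL, 7, NULL, NULL, 6, 1, 7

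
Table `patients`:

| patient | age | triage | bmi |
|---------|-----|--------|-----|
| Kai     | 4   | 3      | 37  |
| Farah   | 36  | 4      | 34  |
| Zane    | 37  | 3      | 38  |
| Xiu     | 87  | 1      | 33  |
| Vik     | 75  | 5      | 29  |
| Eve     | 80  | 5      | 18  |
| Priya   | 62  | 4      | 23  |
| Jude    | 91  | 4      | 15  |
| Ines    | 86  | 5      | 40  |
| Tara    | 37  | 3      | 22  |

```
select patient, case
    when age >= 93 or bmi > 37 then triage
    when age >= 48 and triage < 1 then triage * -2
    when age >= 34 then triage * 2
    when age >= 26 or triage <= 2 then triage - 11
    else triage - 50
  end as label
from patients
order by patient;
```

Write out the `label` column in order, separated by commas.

10, 8, 5, 8, -47, 8, 6, 10, 2, 3

patient=Eve: age >= 34 → 10
patient=Farah: age >= 34 → 8
patient=Ines: age >= 93 or bmi > 37 → 5
patient=Jude: age >= 34 → 8
patient=Kai: ELSE → -47
patient=Priya: age >= 34 → 8
patient=Tara: age >= 34 → 6
patient=Vik: age >= 34 → 10
patient=Xiu: age >= 34 → 2
patient=Zane: age >= 93 or bmi > 37 → 3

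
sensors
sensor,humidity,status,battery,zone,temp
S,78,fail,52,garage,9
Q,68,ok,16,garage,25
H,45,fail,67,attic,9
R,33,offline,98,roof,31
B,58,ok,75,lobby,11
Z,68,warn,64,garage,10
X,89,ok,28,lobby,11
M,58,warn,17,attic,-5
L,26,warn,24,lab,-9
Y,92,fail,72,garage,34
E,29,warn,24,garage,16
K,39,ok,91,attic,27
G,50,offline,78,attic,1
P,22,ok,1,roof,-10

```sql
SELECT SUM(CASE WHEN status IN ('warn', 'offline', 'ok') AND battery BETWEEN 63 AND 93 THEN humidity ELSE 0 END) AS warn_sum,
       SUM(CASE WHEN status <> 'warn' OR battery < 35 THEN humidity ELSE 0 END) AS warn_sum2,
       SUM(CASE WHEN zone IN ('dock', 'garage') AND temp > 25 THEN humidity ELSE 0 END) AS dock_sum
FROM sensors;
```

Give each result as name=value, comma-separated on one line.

[warn_sum: status IN ('warn', 'offline', 'ok') AND battery BETWEEN 63 AND 93]
sensor=S: ✗
sensor=Q: ✗
sensor=H: ✗
sensor=R: ✗
sensor=B: ✓ → 58
sensor=Z: ✓ → 68
sensor=X: ✗
sensor=M: ✗
sensor=L: ✗
sensor=Y: ✗
sensor=E: ✗
sensor=K: ✓ → 39
sensor=G: ✓ → 50
sensor=P: ✗
warn_sum = 58 + 68 + 39 + 50 = 215
—
[warn_sum2: status <> 'warn' OR battery < 35]
sensor=S: ✓ → 78
sensor=Q: ✓ → 68
sensor=H: ✓ → 45
sensor=R: ✓ → 33
sensor=B: ✓ → 58
sensor=Z: ✗
sensor=X: ✓ → 89
sensor=M: ✓ → 58
sensor=L: ✓ → 26
sensor=Y: ✓ → 92
sensor=E: ✓ → 29
sensor=K: ✓ → 39
sensor=G: ✓ → 50
sensor=P: ✓ → 22
warn_sum2 = 78 + 68 + 45 + 33 + 58 + 89 + 58 + 26 + 92 + 29 + 39 + 50 + 22 = 687
—
[dock_sum: zone IN ('dock', 'garage') AND temp > 25]
sensor=S: ✗
sensor=Q: ✗
sensor=H: ✗
sensor=R: ✗
sensor=B: ✗
sensor=Z: ✗
sensor=X: ✗
sensor=M: ✗
sensor=L: ✗
sensor=Y: ✓ → 92
sensor=E: ✗
sensor=K: ✗
sensor=G: ✗
sensor=P: ✗
dock_sum = 92

warn_sum=215, warn_sum2=687, dock_sum=92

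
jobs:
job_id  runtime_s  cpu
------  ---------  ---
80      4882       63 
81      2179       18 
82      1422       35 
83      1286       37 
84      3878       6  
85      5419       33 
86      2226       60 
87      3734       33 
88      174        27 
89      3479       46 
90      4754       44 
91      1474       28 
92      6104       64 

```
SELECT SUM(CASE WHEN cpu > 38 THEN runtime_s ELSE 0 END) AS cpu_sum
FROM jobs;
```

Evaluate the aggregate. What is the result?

job_id=80: ✓ → 4882
job_id=81: ✗
job_id=82: ✗
job_id=83: ✗
job_id=84: ✗
job_id=85: ✗
job_id=86: ✓ → 2226
job_id=87: ✗
job_id=88: ✗
job_id=89: ✓ → 3479
job_id=90: ✓ → 4754
job_id=91: ✗
job_id=92: ✓ → 6104
cpu_sum = 4882 + 2226 + 3479 + 4754 + 6104 = 21445

21445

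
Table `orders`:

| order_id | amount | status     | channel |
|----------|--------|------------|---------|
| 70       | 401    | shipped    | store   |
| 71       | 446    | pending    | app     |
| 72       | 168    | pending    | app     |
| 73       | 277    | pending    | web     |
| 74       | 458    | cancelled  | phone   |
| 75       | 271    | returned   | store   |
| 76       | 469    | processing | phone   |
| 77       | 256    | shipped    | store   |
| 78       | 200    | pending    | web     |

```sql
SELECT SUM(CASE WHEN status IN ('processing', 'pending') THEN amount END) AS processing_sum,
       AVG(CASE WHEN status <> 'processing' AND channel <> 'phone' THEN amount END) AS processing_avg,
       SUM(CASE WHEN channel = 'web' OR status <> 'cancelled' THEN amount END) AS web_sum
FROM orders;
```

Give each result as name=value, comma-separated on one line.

[processing_sum: status IN ('processing', 'pending')]
order_id=70: ✗
order_id=71: ✓ → 446
order_id=72: ✓ → 168
order_id=73: ✓ → 277
order_id=74: ✗
order_id=75: ✗
order_id=76: ✓ → 469
order_id=77: ✗
order_id=78: ✓ → 200
processing_sum = 446 + 168 + 277 + 469 + 200 = 1560
—
[processing_avg: status <> 'processing' AND channel <> 'phone']
order_id=70: ✓ → 401
order_id=71: ✓ → 446
order_id=72: ✓ → 168
order_id=73: ✓ → 277
order_id=74: ✗
order_id=75: ✓ → 271
order_id=76: ✗
order_id=77: ✓ → 256
order_id=78: ✓ → 200
processing_avg = (401 + 446 + 168 + 277 + 271 + 256 + 200) / 7 = 288.4285714286
—
[web_sum: channel = 'web' OR status <> 'cancelled']
order_id=70: ✓ → 401
order_id=71: ✓ → 446
order_id=72: ✓ → 168
order_id=73: ✓ → 277
order_id=74: ✗
order_id=75: ✓ → 271
order_id=76: ✓ → 469
order_id=77: ✓ → 256
order_id=78: ✓ → 200
web_sum = 401 + 446 + 168 + 277 + 271 + 469 + 256 + 200 = 2488

processing_sum=1560, processing_avg=288.4285714286, web_sum=2488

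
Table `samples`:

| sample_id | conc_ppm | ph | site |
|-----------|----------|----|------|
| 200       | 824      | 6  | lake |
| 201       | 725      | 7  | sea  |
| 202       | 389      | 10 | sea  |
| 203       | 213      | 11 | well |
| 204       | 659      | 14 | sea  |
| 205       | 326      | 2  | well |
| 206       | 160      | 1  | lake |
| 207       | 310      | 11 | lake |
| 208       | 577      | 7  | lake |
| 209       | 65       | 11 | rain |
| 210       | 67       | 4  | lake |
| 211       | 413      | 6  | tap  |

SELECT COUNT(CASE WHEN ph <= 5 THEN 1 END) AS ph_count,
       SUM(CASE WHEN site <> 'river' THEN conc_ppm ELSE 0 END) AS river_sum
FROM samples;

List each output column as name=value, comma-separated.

[ph_count: ph <= 5]
sample_id=200: ✗
sample_id=201: ✗
sample_id=202: ✗
sample_id=203: ✗
sample_id=204: ✗
sample_id=205: ✓ → 1
sample_id=206: ✓ → 1
sample_id=207: ✗
sample_id=208: ✗
sample_id=209: ✗
sample_id=210: ✓ → 1
sample_id=211: ✗
ph_count = COUNT(1, 1, 1) = 3
—
[river_sum: site <> 'river']
sample_id=200: ✓ → 824
sample_id=201: ✓ → 725
sample_id=202: ✓ → 389
sample_id=203: ✓ → 213
sample_id=204: ✓ → 659
sample_id=205: ✓ → 326
sample_id=206: ✓ → 160
sample_id=207: ✓ → 310
sample_id=208: ✓ → 577
sample_id=209: ✓ → 65
sample_id=210: ✓ → 67
sample_id=211: ✓ → 413
river_sum = 824 + 725 + 389 + 213 + 659 + 326 + 160 + 310 + 577 + 65 + 67 + 413 = 4728

ph_count=3, river_sum=4728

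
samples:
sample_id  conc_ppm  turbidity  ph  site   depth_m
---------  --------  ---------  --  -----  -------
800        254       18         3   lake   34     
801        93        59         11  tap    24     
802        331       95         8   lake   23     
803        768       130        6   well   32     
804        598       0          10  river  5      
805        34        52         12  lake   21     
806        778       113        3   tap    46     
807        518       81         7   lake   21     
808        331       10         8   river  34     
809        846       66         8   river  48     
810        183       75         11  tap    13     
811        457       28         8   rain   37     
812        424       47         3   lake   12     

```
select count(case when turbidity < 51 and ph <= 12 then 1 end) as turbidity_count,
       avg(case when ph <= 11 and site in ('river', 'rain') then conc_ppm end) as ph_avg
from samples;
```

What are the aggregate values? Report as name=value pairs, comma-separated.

[turbidity_count: turbidity < 51 and ph <= 12]
sample_id=800: ✓ → 1
sample_id=801: ✗
sample_id=802: ✗
sample_id=803: ✗
sample_id=804: ✓ → 1
sample_id=805: ✗
sample_id=806: ✗
sample_id=807: ✗
sample_id=808: ✓ → 1
sample_id=809: ✗
sample_id=810: ✗
sample_id=811: ✓ → 1
sample_id=812: ✓ → 1
turbidity_count = COUNT(1, 1, 1, 1, 1) = 5
—
[ph_avg: ph <= 11 and site in ('river', 'rain')]
sample_id=800: ✗
sample_id=801: ✗
sample_id=802: ✗
sample_id=803: ✗
sample_id=804: ✓ → 598
sample_id=805: ✗
sample_id=806: ✗
sample_id=807: ✗
sample_id=808: ✓ → 331
sample_id=809: ✓ → 846
sample_id=810: ✗
sample_id=811: ✓ → 457
sample_id=812: ✗
ph_avg = (598 + 331 + 846 + 457) / 4 = 558

turbidity_count=5, ph_avg=558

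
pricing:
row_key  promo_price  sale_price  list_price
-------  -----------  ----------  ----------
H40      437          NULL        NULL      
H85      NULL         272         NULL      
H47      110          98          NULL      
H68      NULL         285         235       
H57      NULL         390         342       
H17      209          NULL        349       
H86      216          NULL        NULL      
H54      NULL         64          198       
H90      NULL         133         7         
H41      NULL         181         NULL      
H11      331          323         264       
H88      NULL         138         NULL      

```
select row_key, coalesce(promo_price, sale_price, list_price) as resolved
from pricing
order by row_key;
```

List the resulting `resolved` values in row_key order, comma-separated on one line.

row_key=H11: promo_price=331 → 331
row_key=H17: promo_price=209 → 209
row_key=H40: promo_price=437 → 437
row_key=H41: promo_price=NULL, sale_price=181 → 181
row_key=H47: promo_price=110 → 110
row_key=H54: promo_price=NULL, sale_price=64 → 64
row_key=H57: promo_price=NULL, sale_price=390 → 390
row_key=H68: promo_price=NULL, sale_price=285 → 285
row_key=H85: promo_price=NULL, sale_price=272 → 272
row_key=H86: promo_price=216 → 216
row_key=H88: promo_price=NULL, sale_price=138 → 138
row_key=H90: promo_price=NULL, sale_price=133 → 133

331, 209, 437, 181, 110, 64, 390, 285, 272, 216, 138, 133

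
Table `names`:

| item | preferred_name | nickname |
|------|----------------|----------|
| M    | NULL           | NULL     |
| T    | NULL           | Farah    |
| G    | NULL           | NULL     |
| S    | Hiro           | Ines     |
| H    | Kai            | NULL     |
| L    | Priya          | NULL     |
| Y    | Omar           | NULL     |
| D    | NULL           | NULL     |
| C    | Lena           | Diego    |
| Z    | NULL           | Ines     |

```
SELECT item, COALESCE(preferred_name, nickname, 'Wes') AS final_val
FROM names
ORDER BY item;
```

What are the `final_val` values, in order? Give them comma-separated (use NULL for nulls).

item=C: preferred_name=Lena → Lena
item=D: preferred_name=NULL, nickname=NULL, → literal Wes → Wes
item=G: preferred_name=NULL, nickname=NULL, → literal Wes → Wes
item=H: preferred_name=Kai → Kai
item=L: preferred_name=Priya → Priya
item=M: preferred_name=NULL, nickname=NULL, → literal Wes → Wes
item=S: preferred_name=Hiro → Hiro
item=T: preferred_name=NULL, nickname=Farah → Farah
item=Y: preferred_name=Omar → Omar
item=Z: preferred_name=NULL, nickname=Ines → Ines

Lena, Wes, Wes, Kai, Priya, Wes, Hiro, Farah, Omar, Ines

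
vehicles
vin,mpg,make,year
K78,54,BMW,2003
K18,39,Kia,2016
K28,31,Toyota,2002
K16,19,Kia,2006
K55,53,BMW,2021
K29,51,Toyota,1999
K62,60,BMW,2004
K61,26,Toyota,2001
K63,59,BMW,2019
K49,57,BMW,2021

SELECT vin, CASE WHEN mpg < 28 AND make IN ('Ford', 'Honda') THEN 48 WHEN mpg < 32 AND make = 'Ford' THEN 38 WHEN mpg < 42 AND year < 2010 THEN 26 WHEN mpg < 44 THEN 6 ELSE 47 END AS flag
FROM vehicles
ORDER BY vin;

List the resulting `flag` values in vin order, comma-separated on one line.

vin=K16: mpg < 42 AND year < 2010 → 26
vin=K18: mpg < 44 → 6
vin=K28: mpg < 42 AND year < 2010 → 26
vin=K29: ELSE → 47
vin=K49: ELSE → 47
vin=K55: ELSE → 47
vin=K61: mpg < 42 AND year < 2010 → 26
vin=K62: ELSE → 47
vin=K63: ELSE → 47
vin=K78: ELSE → 47

26, 6, 26, 47, 47, 47, 26, 47, 47, 47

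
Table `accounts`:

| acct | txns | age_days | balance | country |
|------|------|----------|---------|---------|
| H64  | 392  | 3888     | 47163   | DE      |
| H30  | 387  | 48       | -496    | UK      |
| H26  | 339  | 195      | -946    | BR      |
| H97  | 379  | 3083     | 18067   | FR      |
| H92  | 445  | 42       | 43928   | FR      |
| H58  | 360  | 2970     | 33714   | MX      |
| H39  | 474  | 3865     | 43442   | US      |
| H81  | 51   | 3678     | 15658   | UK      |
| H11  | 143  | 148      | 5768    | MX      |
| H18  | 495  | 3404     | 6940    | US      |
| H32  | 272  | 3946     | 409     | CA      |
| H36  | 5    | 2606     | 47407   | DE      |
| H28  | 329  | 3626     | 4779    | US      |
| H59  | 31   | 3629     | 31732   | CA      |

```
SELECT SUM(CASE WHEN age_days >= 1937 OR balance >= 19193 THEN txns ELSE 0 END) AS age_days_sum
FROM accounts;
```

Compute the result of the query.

acct=H64: ✓ → 392
acct=H30: ✗
acct=H26: ✗
acct=H97: ✓ → 379
acct=H92: ✓ → 445
acct=H58: ✓ → 360
acct=H39: ✓ → 474
acct=H81: ✓ → 51
acct=H11: ✗
acct=H18: ✓ → 495
acct=H32: ✓ → 272
acct=H36: ✓ → 5
acct=H28: ✓ → 329
acct=H59: ✓ → 31
age_days_sum = 392 + 379 + 445 + 360 + 474 + 51 + 495 + 272 + 5 + 329 + 31 = 3233

3233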